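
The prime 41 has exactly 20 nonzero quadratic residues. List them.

Square k = 1,…,20 (k and 41−k give the same square):
1²=1, 2²=4, 3²=9, 4²=16, 5²=25, 6²=36, 7²≡8, 8²≡23, 9²≡40, 10²≡18, 11²≡39, 12²≡21, 13²≡5, 14²≡32, 15²≡20, 16²≡10, 17²≡2, 18²≡37, 19²≡33, 20²≡31 (mod 41).
So the quadratic residues mod 41 are {1, 2, 4, 5, 8, 9, 10, 16, 18, 20, 21, 23, 25, 31, 32, 33, 36, 37, 39, 40}.

1,2,4,5,8,9,10,16,18,20,21,23,25,31,32,33,36,37,39,40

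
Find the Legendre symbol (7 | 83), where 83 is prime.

1

Reciprocity: 7 ≡ 3 and 83 ≡ 3 (mod 4), so (7/83) = −(83/7).
Reduce top mod 7: now compute (6/7).
Pull out 2: since 7 ≡ 7 (mod 8), (2/7) = +1.
Reciprocity: 3 ≡ 3 and 7 ≡ 3 (mod 4), so (3/7) = −(7/3).
Reduce top mod 3: now compute (1/3).
Reached (1/3) = 1. Collecting the sign flips along the way, the symbol is +1.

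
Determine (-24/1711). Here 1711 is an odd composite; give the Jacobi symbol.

1

First reduce: -24 ≡ 1687 (mod 1711).
Reciprocity: 1687 ≡ 3 and 1711 ≡ 3 (mod 4), so (1687/1711) = −(1711/1687).
Reduce top mod 1687: now compute (24/1687).
Pull out 2^3: since 1687 ≡ 7 (mod 8), (2/1687) = +1, so (2/1687)^3 = +1.
Reciprocity: 3 ≡ 3 and 1687 ≡ 3 (mod 4), so (3/1687) = −(1687/3).
Reduce top mod 3: now compute (1/3).
Reached (1/3) = 1. Collecting the sign flips along the way, the symbol is +1.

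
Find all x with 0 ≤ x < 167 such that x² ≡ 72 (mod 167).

Since 167 ≡ 3 (mod 4), a square root of 72 is 72^((167+1)/4) = 72^42 mod 167.
Repeated squaring: 72^2≡7, 72^4≡49, 72^8≡63, 72^16≡128, 72^32≡18 (mod 167).
72^42 = 72^(32+8+2) ≡ 89 (mod 167).
Check: 89² = 7921 ≡ 72 (mod 167). The two roots are 78 and 89.

78, 89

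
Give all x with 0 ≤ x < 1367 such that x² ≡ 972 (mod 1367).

356, 1011

Since 1367 ≡ 3 (mod 4), a square root of 972 is 972^((1367+1)/4) = 972^342 mod 1367.
Repeated squaring: 972^2≡187, 972^4≡794, 972^8≡249, 972^16≡486, 972^32≡1072, 972^64≡904, 972^128≡1117, 972^256≡985 (mod 1367).
972^342 = 972^(256+64+16+4+2) ≡ 356 (mod 1367).
Check: 356² = 126736 ≡ 972 (mod 1367). The two roots are 356 and 1011.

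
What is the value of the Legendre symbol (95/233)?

-1

Reciprocity: 95 ≡ 3 and 233 ≡ 1 (mod 4), so (95/233) = +(233/95).
Reduce top mod 95: now compute (43/95).
Reciprocity: 43 ≡ 3 and 95 ≡ 3 (mod 4), so (43/95) = −(95/43).
Reduce top mod 43: now compute (9/43).
Reciprocity: 9 ≡ 1 and 43 ≡ 3 (mod 4), so (9/43) = +(43/9).
Reduce top mod 9: now compute (7/9).
Reciprocity: 7 ≡ 3 and 9 ≡ 1 (mod 4), so (7/9) = +(9/7).
Reduce top mod 7: now compute (2/7).
Pull out 2: since 7 ≡ 7 (mod 8), (2/7) = +1.
Reached (1/7) = 1. Collecting the sign flips along the way, the symbol is -1.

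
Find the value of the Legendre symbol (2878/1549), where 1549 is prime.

First reduce: 2878 ≡ 1329 (mod 1549).
Reciprocity: 1329 ≡ 1 and 1549 ≡ 1 (mod 4), so (1329/1549) = +(1549/1329).
Reduce top mod 1329: now compute (220/1329).
Pull out 2^2: since 1329 ≡ 1 (mod 8), (2/1329) = +1, so (2/1329)^2 = +1.
Reciprocity: 55 ≡ 3 and 1329 ≡ 1 (mod 4), so (55/1329) = +(1329/55).
Reduce top mod 55: now compute (9/55).
Reciprocity: 9 ≡ 1 and 55 ≡ 3 (mod 4), so (9/55) = +(55/9).
Reduce top mod 9: now compute (1/9).
Reached (1/9) = 1. Collecting the sign flips along the way, the symbol is +1.

1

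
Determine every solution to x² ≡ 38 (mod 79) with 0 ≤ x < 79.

Since 79 ≡ 3 (mod 4), a square root of 38 is 38^((79+1)/4) = 38^20 mod 79.
Repeated squaring: 38^2≡22, 38^4≡10, 38^8≡21, 38^16≡46 (mod 79).
38^20 = 38^(16+4) ≡ 65 (mod 79).
Check: 65² = 4225 ≡ 38 (mod 79). The two roots are 14 and 65.

14, 65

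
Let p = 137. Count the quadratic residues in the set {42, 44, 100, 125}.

(42/137) = -1 → non-residue.
(44/137) = +1 → QR.
(100/137) = +1 → QR.
(125/137) = -1 → non-residue.
Total quadratic residues among the 4: 2.

2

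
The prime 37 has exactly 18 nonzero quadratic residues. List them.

1 3 4 7 9 10 11 12 16 21 25 26 27 28 30 33 34 36

Square k = 1,…,18 (k and 37−k give the same square):
1²=1, 2²=4, 3²=9, 4²=16, 5²=25, 6²=36, 7²≡12, 8²≡27, 9²≡7, 10²≡26, 11²≡10, 12²≡33, 13²≡21, 14²≡11, 15²≡3, 16²≡34, 17²≡30, 18²≡28 (mod 37).
So the quadratic residues mod 37 are {1, 3, 4, 7, 9, 10, 11, 12, 16, 21, 25, 26, 27, 28, 30, 33, 34, 36}.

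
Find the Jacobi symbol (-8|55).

First reduce: -8 ≡ 47 (mod 55).
Reciprocity: 47 ≡ 3 and 55 ≡ 3 (mod 4), so (47/55) = −(55/47).
Reduce top mod 47: now compute (8/47).
Pull out 2^3: since 47 ≡ 7 (mod 8), (2/47) = +1, so (2/47)^3 = +1.
Reached (1/47) = 1. Collecting the sign flips along the way, the symbol is -1.

-1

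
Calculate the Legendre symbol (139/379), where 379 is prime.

1

Euler's criterion: (139/379) ≡ 139^189 (mod 379).
139^2 ≡ 371 (mod 379)
139^4 ≡ 64 (mod 379)
139^8 ≡ 306 (mod 379)
139^16 ≡ 23 (mod 379)
139^32 ≡ 150 (mod 379)
139^64 ≡ 139 (mod 379)
139^128 ≡ 371 (mod 379)
139^189 = 139^(128+32+16+8+4+1) ≡ 1 (mod 379).
Result is 1, so (139/379) = 1.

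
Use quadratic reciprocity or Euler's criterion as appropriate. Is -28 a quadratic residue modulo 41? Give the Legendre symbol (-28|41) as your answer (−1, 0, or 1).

First reduce: -28 ≡ 13 (mod 41).
Reciprocity: 13 ≡ 1 and 41 ≡ 1 (mod 4), so (13/41) = +(41/13).
Reduce top mod 13: now compute (2/13).
Pull out 2: since 13 ≡ 5 (mod 8), (2/13) = -1.
Reached (1/13) = 1. Collecting the sign flips along the way, the symbol is -1.

-1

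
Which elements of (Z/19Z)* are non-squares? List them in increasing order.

2 3 8 10 12 13 14 15 18

Square k = 1,…,9 (k and 19−k give the same square):
1²=1, 2²=4, 3²=9, 4²=16, 5²≡6, 6²≡17, 7²≡11, 8²≡7, 9²≡5 (mod 19).
The residues are {1, 4, 5, 6, 7, 9, 11, 16, 17}; the non-residues are the remaining 9 nonzero classes.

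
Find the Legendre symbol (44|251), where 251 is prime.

-1

Pull out 2^2: since 251 ≡ 3 (mod 8), (2/251) = -1, so (2/251)^2 = +1.
Reciprocity: 11 ≡ 3 and 251 ≡ 3 (mod 4), so (11/251) = −(251/11).
Reduce top mod 11: now compute (9/11).
Reciprocity: 9 ≡ 1 and 11 ≡ 3 (mod 4), so (9/11) = +(11/9).
Reduce top mod 9: now compute (2/9).
Pull out 2: since 9 ≡ 1 (mod 8), (2/9) = +1.
Reached (1/9) = 1. Collecting the sign flips along the way, the symbol is -1.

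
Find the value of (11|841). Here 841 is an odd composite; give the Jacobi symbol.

1

Reciprocity: 11 ≡ 3 and 841 ≡ 1 (mod 4), so (11/841) = +(841/11).
Reduce top mod 11: now compute (5/11).
Reciprocity: 5 ≡ 1 and 11 ≡ 3 (mod 4), so (5/11) = +(11/5).
Reduce top mod 5: now compute (1/5).
Reached (1/5) = 1. Collecting the sign flips along the way, the symbol is +1.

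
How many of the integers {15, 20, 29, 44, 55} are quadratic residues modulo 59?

3

(15/59) = +1 → QR.
(20/59) = +1 → QR.
(29/59) = +1 → QR.
(44/59) = -1 → non-residue.
(55/59) = -1 → non-residue.
Total quadratic residues among the 5: 3.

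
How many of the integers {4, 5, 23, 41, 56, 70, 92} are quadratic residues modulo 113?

3

(4/113) = +1 → QR.
(5/113) = -1 → non-residue.
(23/113) = -1 → non-residue.
(41/113) = +1 → QR.
(56/113) = +1 → QR.
(70/113) = -1 → non-residue.
(92/113) = -1 → non-residue.
Total quadratic residues among the 7: 3.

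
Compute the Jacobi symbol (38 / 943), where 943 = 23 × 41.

Pull out 2: since 943 ≡ 7 (mod 8), (2/943) = +1.
Reciprocity: 19 ≡ 3 and 943 ≡ 3 (mod 4), so (19/943) = −(943/19).
Reduce top mod 19: now compute (12/19).
Pull out 2^2: since 19 ≡ 3 (mod 8), (2/19) = -1, so (2/19)^2 = +1.
Reciprocity: 3 ≡ 3 and 19 ≡ 3 (mod 4), so (3/19) = −(19/3).
Reduce top mod 3: now compute (1/3).
Reached (1/3) = 1. Collecting the sign flips along the way, the symbol is +1.

1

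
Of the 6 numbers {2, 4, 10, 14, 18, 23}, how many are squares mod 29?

2

(2/29) = -1 → non-residue.
(4/29) = +1 → QR.
(10/29) = -1 → non-residue.
(14/29) = -1 → non-residue.
(18/29) = -1 → non-residue.
(23/29) = +1 → QR.
Total quadratic residues among the 6: 2.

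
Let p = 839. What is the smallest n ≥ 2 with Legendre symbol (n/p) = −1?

(2/839) = +1, so 2 is a residue.
(3/839) = +1, so 3 is a residue.
(4/839) = +1, so 4 is a residue.
(5/839) = +1, so 5 is a residue.
(6/839) = +1, so 6 is a residue.
(7/839) = +1, so 7 is a residue.
(8/839) = +1, so 8 is a residue.
(9/839) = +1, so 9 is a residue.
(10/839) = +1, so 10 is a residue.
(11/839) = −1, so 11 is the smallest positive non-residue mod 839.

11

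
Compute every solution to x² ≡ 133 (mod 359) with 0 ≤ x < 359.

Since 359 ≡ 3 (mod 4), a square root of 133 is 133^((359+1)/4) = 133^90 mod 359.
Repeated squaring: 133^2≡98, 133^4≡270, 133^8≡23, 133^16≡170, 133^32≡180, 133^64≡90 (mod 359).
133^90 = 133^(64+16+8+2) ≡ 301 (mod 359).
Check: 301² = 90601 ≡ 133 (mod 359). The two roots are 58 and 301.

58, 301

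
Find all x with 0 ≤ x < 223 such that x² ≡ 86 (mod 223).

Since 223 ≡ 3 (mod 4), a square root of 86 is 86^((223+1)/4) = 86^56 mod 223.
Repeated squaring: 86^2≡37, 86^4≡31, 86^8≡69, 86^16≡78, 86^32≡63 (mod 223).
86^56 = 86^(32+16+8) ≡ 106 (mod 223).
Check: 106² = 11236 ≡ 86 (mod 223). The two roots are 106 and 117.

106, 117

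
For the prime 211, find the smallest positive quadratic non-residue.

2

(2/211) = −1, so 2 is the smallest positive non-residue mod 211.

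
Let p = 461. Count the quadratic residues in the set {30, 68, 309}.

2

(30/461) = +1 → QR.
(68/461) = +1 → QR.
(309/461) = -1 → non-residue.
Total quadratic residues among the 3: 2.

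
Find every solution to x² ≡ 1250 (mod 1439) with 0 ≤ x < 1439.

224, 1215

Since 1439 ≡ 3 (mod 4), a square root of 1250 is 1250^((1439+1)/4) = 1250^360 mod 1439.
Repeated squaring: 1250^2≡1185, 1250^4≡1200, 1250^8≡1000, 1250^16≡1334, 1250^32≡952, 1250^64≡1173, 1250^128≡245, 1250^256≡1026 (mod 1439).
1250^360 = 1250^(256+64+32+8) ≡ 1215 (mod 1439).
Check: 1215² = 1476225 ≡ 1250 (mod 1439). The two roots are 224 and 1215.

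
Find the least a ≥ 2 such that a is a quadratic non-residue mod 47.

(2/47) = +1, so 2 is a residue.
(3/47) = +1, so 3 is a residue.
(4/47) = +1, so 4 is a residue.
(5/47) = −1, so 5 is the smallest positive non-residue mod 47.

5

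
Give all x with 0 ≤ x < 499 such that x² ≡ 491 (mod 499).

134, 365

Since 499 ≡ 3 (mod 4), a square root of 491 is 491^((499+1)/4) = 491^125 mod 499.
Repeated squaring: 491^2≡64, 491^4≡104, 491^8≡337, 491^16≡296, 491^32≡291, 491^64≡350 (mod 499).
491^125 = 491^(64+32+16+8+4+1) ≡ 365 (mod 499).
Check: 365² = 133225 ≡ 491 (mod 499). The two roots are 134 and 365.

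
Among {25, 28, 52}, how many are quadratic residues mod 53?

(25/53) = +1 → QR.
(28/53) = +1 → QR.
(52/53) = +1 → QR.
Total quadratic residues among the 3: 3.

3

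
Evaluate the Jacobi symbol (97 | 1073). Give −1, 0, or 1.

Reciprocity: 97 ≡ 1 and 1073 ≡ 1 (mod 4), so (97/1073) = +(1073/97).
Reduce top mod 97: now compute (6/97).
Pull out 2: since 97 ≡ 1 (mod 8), (2/97) = +1.
Reciprocity: 3 ≡ 3 and 97 ≡ 1 (mod 4), so (3/97) = +(97/3).
Reduce top mod 3: now compute (1/3).
Reached (1/3) = 1. Collecting the sign flips along the way, the symbol is +1.

1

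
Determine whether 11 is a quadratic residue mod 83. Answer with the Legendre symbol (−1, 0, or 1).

1

Euler's criterion: (11/83) ≡ 11^41 (mod 83).
11^2 ≡ 38 (mod 83)
11^4 ≡ 33 (mod 83)
11^8 ≡ 10 (mod 83)
11^16 ≡ 17 (mod 83)
11^32 ≡ 40 (mod 83)
11^41 = 11^(32+8+1) ≡ 1 (mod 83).
Result is 1, so (11/83) = 1.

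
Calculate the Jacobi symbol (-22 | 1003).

First reduce: -22 ≡ 981 (mod 1003).
Reciprocity: 981 ≡ 1 and 1003 ≡ 3 (mod 4), so (981/1003) = +(1003/981).
Reduce top mod 981: now compute (22/981).
Pull out 2: since 981 ≡ 5 (mod 8), (2/981) = -1.
Reciprocity: 11 ≡ 3 and 981 ≡ 1 (mod 4), so (11/981) = +(981/11).
Reduce top mod 11: now compute (2/11).
Pull out 2: since 11 ≡ 3 (mod 8), (2/11) = -1.
Reached (1/11) = 1. Collecting the sign flips along the way, the symbol is +1.

1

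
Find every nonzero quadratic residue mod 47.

Square k = 1,…,23 (k and 47−k give the same square):
1²=1, 2²=4, 3²=9, 4²=16, 5²=25, 6²=36, 7²≡2, 8²≡17, 9²≡34, 10²≡6, 11²≡27, 12²≡3, 13²≡28, 14²≡8, 15²≡37, 16²≡21, 17²≡7, 18²≡42, 19²≡32, 20²≡24, 21²≡18, 22²≡14, 23²≡12 (mod 47).
So the quadratic residues mod 47 are {1, 2, 3, 4, 6, 7, 8, 9, 12, 14, 16, 17, 18, 21, 24, 25, 27, 28, 32, 34, 36, 37, 42}.

1 2 3 4 6 7 8 9 12 14 16 17 18 21 24 25 27 28 32 34 36 37 42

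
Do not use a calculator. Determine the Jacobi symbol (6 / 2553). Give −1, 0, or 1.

Pull out 2: since 2553 ≡ 1 (mod 8), (2/2553) = +1.
Reciprocity: 3 ≡ 3 and 2553 ≡ 1 (mod 4), so (3/2553) = +(2553/3).
Reduce top mod 3: now compute (0/3).
Top reduces to 0: gcd > 1, so the symbol is 0.

0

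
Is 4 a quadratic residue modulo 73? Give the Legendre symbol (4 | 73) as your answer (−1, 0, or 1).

1

Pull out 2^2: since 73 ≡ 1 (mod 8), (2/73) = +1, so (2/73)^2 = +1.
Reached (1/73) = 1. Collecting the sign flips along the way, the symbol is +1.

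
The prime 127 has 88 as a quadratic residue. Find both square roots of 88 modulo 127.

56, 71

Since 127 ≡ 3 (mod 4), a square root of 88 is 88^((127+1)/4) = 88^32 mod 127.
Repeated squaring: 88^2≡124, 88^4≡9, 88^8≡81, 88^16≡84, 88^32≡71 (mod 127).
88^32 = 88^(32) ≡ 71 (mod 127).
Check: 71² = 5041 ≡ 88 (mod 127). The two roots are 56 and 71.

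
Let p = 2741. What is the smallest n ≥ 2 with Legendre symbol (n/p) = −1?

(2/2741) = −1, so 2 is the smallest positive non-residue mod 2741.

2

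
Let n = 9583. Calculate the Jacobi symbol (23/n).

1

Reciprocity: 23 ≡ 3 and 9583 ≡ 3 (mod 4), so (23/9583) = −(9583/23).
Reduce top mod 23: now compute (15/23).
Reciprocity: 15 ≡ 3 and 23 ≡ 3 (mod 4), so (15/23) = −(23/15).
Reduce top mod 15: now compute (8/15).
Pull out 2^3: since 15 ≡ 7 (mod 8), (2/15) = +1, so (2/15)^3 = +1.
Reached (1/15) = 1. Collecting the sign flips along the way, the symbol is +1.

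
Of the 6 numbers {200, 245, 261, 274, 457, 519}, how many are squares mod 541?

(200/541) = -1 → non-residue.
(245/541) = +1 → QR.
(261/541) = -1 → non-residue.
(274/541) = -1 → non-residue.
(457/541) = +1 → QR.
(519/541) = +1 → QR.
Total quadratic residues among the 6: 3.

3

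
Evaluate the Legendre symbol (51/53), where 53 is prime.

Reciprocity: 51 ≡ 3 and 53 ≡ 1 (mod 4), so (51/53) = +(53/51).
Reduce top mod 51: now compute (2/51).
Pull out 2: since 51 ≡ 3 (mod 8), (2/51) = -1.
Reached (1/51) = 1. Collecting the sign flips along the way, the symbol is -1.

-1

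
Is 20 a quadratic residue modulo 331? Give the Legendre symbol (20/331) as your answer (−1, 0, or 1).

1

Pull out 2^2: since 331 ≡ 3 (mod 8), (2/331) = -1, so (2/331)^2 = +1.
Reciprocity: 5 ≡ 1 and 331 ≡ 3 (mod 4), so (5/331) = +(331/5).
Reduce top mod 5: now compute (1/5).
Reached (1/5) = 1. Collecting the sign flips along the way, the symbol is +1.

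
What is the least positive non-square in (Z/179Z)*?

(2/179) = −1, so 2 is the smallest positive non-residue mod 179.

2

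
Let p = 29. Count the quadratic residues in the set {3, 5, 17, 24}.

(3/29) = -1 → non-residue.
(5/29) = +1 → QR.
(17/29) = -1 → non-residue.
(24/29) = +1 → QR.
Total quadratic residues among the 4: 2.

2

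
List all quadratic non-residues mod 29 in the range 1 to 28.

2,3,8,10,11,12,14,15,17,18,19,21,26,27

Square k = 1,…,14 (k and 29−k give the same square):
1²=1, 2²=4, 3²=9, 4²=16, 5²=25, 6²≡7, 7²≡20, 8²≡6, 9²≡23, 10²≡13, 11²≡5, 12²≡28, 13²≡24, 14²≡22 (mod 29).
The residues are {1, 4, 5, 6, 7, 9, 13, 16, 20, 22, 23, 24, 25, 28}; the non-residues are the remaining 14 nonzero classes.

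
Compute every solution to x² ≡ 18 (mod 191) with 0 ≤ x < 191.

Since 191 ≡ 3 (mod 4), a square root of 18 is 18^((191+1)/4) = 18^48 mod 191.
Repeated squaring: 18^2≡133, 18^4≡117, 18^8≡128, 18^16≡149, 18^32≡45 (mod 191).
18^48 = 18^(32+16) ≡ 20 (mod 191).
Check: 20² = 400 ≡ 18 (mod 191). The two roots are 20 and 171.

20, 171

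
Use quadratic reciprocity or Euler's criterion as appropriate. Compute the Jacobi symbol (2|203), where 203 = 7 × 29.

Pull out 2: since 203 ≡ 3 (mod 8), (2/203) = -1.
Reached (1/203) = 1. Collecting the sign flips along the way, the symbol is -1.

-1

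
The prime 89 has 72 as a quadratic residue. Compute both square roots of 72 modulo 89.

28, 61

89 ≡ 1 (mod 4), so we find a root by search.
Trying successive values, 28² = 784 ≡ 72 (mod 89). The other root is 89 − 28 = 61.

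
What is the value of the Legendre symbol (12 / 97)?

Euler's criterion: (12/97) ≡ 12^48 (mod 97).
12^2 ≡ 47 (mod 97)
12^4 ≡ 75 (mod 97)
12^8 ≡ 96 (mod 97)
12^16 ≡ 1 (mod 97)
12^32 ≡ 1 (mod 97)
12^48 = 12^(32+16) ≡ 1 (mod 97).
Result is 1, so (12/97) = 1.

1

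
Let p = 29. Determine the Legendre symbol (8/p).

Pull out 2^3: since 29 ≡ 5 (mod 8), (2/29) = -1, so (2/29)^3 = -1.
Reached (1/29) = 1. Collecting the sign flips along the way, the symbol is -1.

-1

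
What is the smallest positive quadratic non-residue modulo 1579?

(2/1579) = −1, so 2 is the smallest positive non-residue mod 1579.

2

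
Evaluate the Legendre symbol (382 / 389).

1

Euler's criterion: (382/389) ≡ 382^194 (mod 389).
382^2 ≡ 49 (mod 389)
382^4 ≡ 67 (mod 389)
382^8 ≡ 210 (mod 389)
382^16 ≡ 143 (mod 389)
382^32 ≡ 221 (mod 389)
382^64 ≡ 216 (mod 389)
382^128 ≡ 365 (mod 389)
382^194 = 382^(128+64+2) ≡ 1 (mod 389).
Result is 1, so (382/389) = 1.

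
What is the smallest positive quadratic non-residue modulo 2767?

(2/2767) = +1, so 2 is a residue.
(3/2767) = −1, so 3 is the smallest positive non-residue mod 2767.

3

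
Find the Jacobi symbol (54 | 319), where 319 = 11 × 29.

-1

Pull out 2: since 319 ≡ 7 (mod 8), (2/319) = +1.
Reciprocity: 27 ≡ 3 and 319 ≡ 3 (mod 4), so (27/319) = −(319/27).
Reduce top mod 27: now compute (22/27).
Pull out 2: since 27 ≡ 3 (mod 8), (2/27) = -1.
Reciprocity: 11 ≡ 3 and 27 ≡ 3 (mod 4), so (11/27) = −(27/11).
Reduce top mod 11: now compute (5/11).
Reciprocity: 5 ≡ 1 and 11 ≡ 3 (mod 4), so (5/11) = +(11/5).
Reduce top mod 5: now compute (1/5).
Reached (1/5) = 1. Collecting the sign flips along the way, the symbol is -1.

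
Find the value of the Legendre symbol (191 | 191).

First reduce: 191 ≡ 0 (mod 191).
Top reduces to 0: gcd > 1, so the symbol is 0.

0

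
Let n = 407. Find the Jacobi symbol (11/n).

0

Reciprocity: 11 ≡ 3 and 407 ≡ 3 (mod 4), so (11/407) = −(407/11).
Reduce top mod 11: now compute (0/11).
Top reduces to 0: gcd > 1, so the symbol is 0.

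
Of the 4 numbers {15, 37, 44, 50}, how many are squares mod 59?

1

(15/59) = +1 → QR.
(37/59) = -1 → non-residue.
(44/59) = -1 → non-residue.
(50/59) = -1 → non-residue.
Total quadratic residues among the 4: 1.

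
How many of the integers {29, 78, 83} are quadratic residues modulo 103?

2

(29/103) = +1 → QR.
(78/103) = -1 → non-residue.
(83/103) = +1 → QR.
Total quadratic residues among the 3: 2.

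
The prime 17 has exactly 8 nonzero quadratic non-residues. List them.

Square k = 1,…,8 (k and 17−k give the same square):
1²=1, 2²=4, 3²=9, 4²=16, 5²≡8, 6²≡2, 7²≡15, 8²≡13 (mod 17).
The residues are {1, 2, 4, 8, 9, 13, 15, 16}; the non-residues are the remaining 8 nonzero classes.

3 5 6 7 10 11 12 14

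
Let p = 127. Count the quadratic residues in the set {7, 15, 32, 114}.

(7/127) = -1 → non-residue.
(15/127) = +1 → QR.
(32/127) = +1 → QR.
(114/127) = -1 → non-residue.
Total quadratic residues among the 4: 2.

2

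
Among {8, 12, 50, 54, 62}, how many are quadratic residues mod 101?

(8/101) = -1 → non-residue.
(12/101) = -1 → non-residue.
(50/101) = -1 → non-residue.
(54/101) = +1 → QR.
(62/101) = -1 → non-residue.
Total quadratic residues among the 5: 1.

1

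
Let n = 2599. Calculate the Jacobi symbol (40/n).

Pull out 2^3: since 2599 ≡ 7 (mod 8), (2/2599) = +1, so (2/2599)^3 = +1.
Reciprocity: 5 ≡ 1 and 2599 ≡ 3 (mod 4), so (5/2599) = +(2599/5).
Reduce top mod 5: now compute (4/5).
Pull out 2^2: since 5 ≡ 5 (mod 8), (2/5) = -1, so (2/5)^2 = +1.
Reached (1/5) = 1. Collecting the sign flips along the way, the symbol is +1.

1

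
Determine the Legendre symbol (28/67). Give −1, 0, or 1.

Pull out 2^2: since 67 ≡ 3 (mod 8), (2/67) = -1, so (2/67)^2 = +1.
Reciprocity: 7 ≡ 3 and 67 ≡ 3 (mod 4), so (7/67) = −(67/7).
Reduce top mod 7: now compute (4/7).
Pull out 2^2: since 7 ≡ 7 (mod 8), (2/7) = +1, so (2/7)^2 = +1.
Reached (1/7) = 1. Collecting the sign flips along the way, the symbol is -1.

-1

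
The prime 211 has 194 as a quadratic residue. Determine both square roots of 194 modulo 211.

48, 163

Since 211 ≡ 3 (mod 4), a square root of 194 is 194^((211+1)/4) = 194^53 mod 211.
Repeated squaring: 194^2≡78, 194^4≡176, 194^8≡170, 194^16≡204, 194^32≡49 (mod 211).
194^53 = 194^(32+16+4+1) ≡ 163 (mod 211).
Check: 163² = 26569 ≡ 194 (mod 211). The two roots are 48 and 163.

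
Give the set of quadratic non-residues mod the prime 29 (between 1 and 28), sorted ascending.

2 3 8 10 11 12 14 15 17 18 19 21 26 27

Square k = 1,…,14 (k and 29−k give the same square):
1²=1, 2²=4, 3²=9, 4²=16, 5²=25, 6²≡7, 7²≡20, 8²≡6, 9²≡23, 10²≡13, 11²≡5, 12²≡28, 13²≡24, 14²≡22 (mod 29).
The residues are {1, 4, 5, 6, 7, 9, 13, 16, 20, 22, 23, 24, 25, 28}; the non-residues are the remaining 14 nonzero classes.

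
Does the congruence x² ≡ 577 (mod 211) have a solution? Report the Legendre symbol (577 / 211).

-1

First reduce: 577 ≡ 155 (mod 211).
Reciprocity: 155 ≡ 3 and 211 ≡ 3 (mod 4), so (155/211) = −(211/155).
Reduce top mod 155: now compute (56/155).
Pull out 2^3: since 155 ≡ 3 (mod 8), (2/155) = -1, so (2/155)^3 = -1.
Reciprocity: 7 ≡ 3 and 155 ≡ 3 (mod 4), so (7/155) = −(155/7).
Reduce top mod 7: now compute (1/7).
Reached (1/7) = 1. Collecting the sign flips along the way, the symbol is -1.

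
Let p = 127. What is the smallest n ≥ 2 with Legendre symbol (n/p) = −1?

(2/127) = +1, so 2 is a residue.
(3/127) = −1, so 3 is the smallest positive non-residue mod 127.

3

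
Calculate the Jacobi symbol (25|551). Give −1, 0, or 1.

1

Reciprocity: 25 ≡ 1 and 551 ≡ 3 (mod 4), so (25/551) = +(551/25).
Reduce top mod 25: now compute (1/25).
Reached (1/25) = 1. Collecting the sign flips along the way, the symbol is +1.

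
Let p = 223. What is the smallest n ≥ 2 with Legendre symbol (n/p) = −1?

(2/223) = +1, so 2 is a residue.
(3/223) = −1, so 3 is the smallest positive non-residue mod 223.

3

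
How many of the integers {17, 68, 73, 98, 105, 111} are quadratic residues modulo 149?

3

(17/149) = +1 → QR.
(68/149) = +1 → QR.
(73/149) = +1 → QR.
(98/149) = -1 → non-residue.
(105/149) = -1 → non-residue.
(111/149) = -1 → non-residue.
Total quadratic residues among the 6: 3.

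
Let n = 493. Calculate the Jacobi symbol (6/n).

-1

Pull out 2: since 493 ≡ 5 (mod 8), (2/493) = -1.
Reciprocity: 3 ≡ 3 and 493 ≡ 1 (mod 4), so (3/493) = +(493/3).
Reduce top mod 3: now compute (1/3).
Reached (1/3) = 1. Collecting the sign flips along the way, the symbol is -1.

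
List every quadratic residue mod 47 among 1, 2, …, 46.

1 2 3 4 6 7 8 9 12 14 16 17 18 21 24 25 27 28 32 34 36 37 42

Square k = 1,…,23 (k and 47−k give the same square):
1²=1, 2²=4, 3²=9, 4²=16, 5²=25, 6²=36, 7²≡2, 8²≡17, 9²≡34, 10²≡6, 11²≡27, 12²≡3, 13²≡28, 14²≡8, 15²≡37, 16²≡21, 17²≡7, 18²≡42, 19²≡32, 20²≡24, 21²≡18, 22²≡14, 23²≡12 (mod 47).
So the quadratic residues mod 47 are {1, 2, 3, 4, 6, 7, 8, 9, 12, 14, 16, 17, 18, 21, 24, 25, 27, 28, 32, 34, 36, 37, 42}.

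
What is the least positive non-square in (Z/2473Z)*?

(2/2473) = +1, so 2 is a residue.
(3/2473) = +1, so 3 is a residue.
(4/2473) = +1, so 4 is a residue.
(5/2473) = −1, so 5 is the smallest positive non-residue mod 2473.

5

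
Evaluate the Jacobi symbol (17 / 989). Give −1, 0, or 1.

-1

Reciprocity: 17 ≡ 1 and 989 ≡ 1 (mod 4), so (17/989) = +(989/17).
Reduce top mod 17: now compute (3/17).
Reciprocity: 3 ≡ 3 and 17 ≡ 1 (mod 4), so (3/17) = +(17/3).
Reduce top mod 3: now compute (2/3).
Pull out 2: since 3 ≡ 3 (mod 8), (2/3) = -1.
Reached (1/3) = 1. Collecting the sign flips along the way, the symbol is -1.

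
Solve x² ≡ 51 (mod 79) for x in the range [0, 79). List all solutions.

29, 50

Since 79 ≡ 3 (mod 4), a square root of 51 is 51^((79+1)/4) = 51^20 mod 79.
Repeated squaring: 51^2≡73, 51^4≡36, 51^8≡32, 51^16≡76 (mod 79).
51^20 = 51^(16+4) ≡ 50 (mod 79).
Check: 50² = 2500 ≡ 51 (mod 79). The two roots are 29 and 50.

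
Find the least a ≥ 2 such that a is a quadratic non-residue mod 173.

(2/173) = −1, so 2 is the smallest positive non-residue mod 173.

2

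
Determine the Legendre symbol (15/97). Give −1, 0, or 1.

Euler's criterion: (15/97) ≡ 15^48 (mod 97).
15^2 ≡ 31 (mod 97)
15^4 ≡ 88 (mod 97)
15^8 ≡ 81 (mod 97)
15^16 ≡ 62 (mod 97)
15^32 ≡ 61 (mod 97)
15^48 = 15^(32+16) ≡ 96 (mod 97).
Result is 96 ≡ −1, so (15/97) = −1.

-1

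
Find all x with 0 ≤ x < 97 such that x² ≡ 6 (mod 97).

97 ≡ 1 (mod 4), so we find a root by search.
Trying successive values, 43² = 1849 ≡ 6 (mod 97). The other root is 97 − 43 = 54.

43, 54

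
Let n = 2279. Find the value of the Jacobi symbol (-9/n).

First reduce: -9 ≡ 2270 (mod 2279).
Pull out 2: since 2279 ≡ 7 (mod 8), (2/2279) = +1.
Reciprocity: 1135 ≡ 3 and 2279 ≡ 3 (mod 4), so (1135/2279) = −(2279/1135).
Reduce top mod 1135: now compute (9/1135).
Reciprocity: 9 ≡ 1 and 1135 ≡ 3 (mod 4), so (9/1135) = +(1135/9).
Reduce top mod 9: now compute (1/9).
Reached (1/9) = 1. Collecting the sign flips along the way, the symbol is -1.

-1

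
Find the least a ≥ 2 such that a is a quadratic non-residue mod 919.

3

(2/919) = +1, so 2 is a residue.
(3/919) = −1, so 3 is the smallest positive non-residue mod 919.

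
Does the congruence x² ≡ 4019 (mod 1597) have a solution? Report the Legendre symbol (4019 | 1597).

First reduce: 4019 ≡ 825 (mod 1597).
Reciprocity: 825 ≡ 1 and 1597 ≡ 1 (mod 4), so (825/1597) = +(1597/825).
Reduce top mod 825: now compute (772/825).
Pull out 2^2: since 825 ≡ 1 (mod 8), (2/825) = +1, so (2/825)^2 = +1.
Reciprocity: 193 ≡ 1 and 825 ≡ 1 (mod 4), so (193/825) = +(825/193).
Reduce top mod 193: now compute (53/193).
Reciprocity: 53 ≡ 1 and 193 ≡ 1 (mod 4), so (53/193) = +(193/53).
Reduce top mod 53: now compute (34/53).
Pull out 2: since 53 ≡ 5 (mod 8), (2/53) = -1.
Reciprocity: 17 ≡ 1 and 53 ≡ 1 (mod 4), so (17/53) = +(53/17).
Reduce top mod 17: now compute (2/17).
Pull out 2: since 17 ≡ 1 (mod 8), (2/17) = +1.
Reached (1/17) = 1. Collecting the sign flips along the way, the symbol is -1.

-1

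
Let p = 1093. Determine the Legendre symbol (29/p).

Euler's criterion: (29/1093) ≡ 29^546 (mod 1093).
29^2 ≡ 841 (mod 1093)
29^4 ≡ 110 (mod 1093)
29^8 ≡ 77 (mod 1093)
29^16 ≡ 464 (mod 1093)
29^32 ≡ 1068 (mod 1093)
29^64 ≡ 625 (mod 1093)
29^128 ≡ 424 (mod 1093)
29^256 ≡ 524 (mod 1093)
29^512 ≡ 233 (mod 1093)
29^546 = 29^(512+32+2) ≡ 1 (mod 1093).
Result is 1, so (29/1093) = 1.

1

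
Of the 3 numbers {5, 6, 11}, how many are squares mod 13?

(5/13) = -1 → non-residue.
(6/13) = -1 → non-residue.
(11/13) = -1 → non-residue.
Total quadratic residues among the 3: 0.

0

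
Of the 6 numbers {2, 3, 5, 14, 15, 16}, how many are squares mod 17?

3

(2/17) = +1 → QR.
(3/17) = -1 → non-residue.
(5/17) = -1 → non-residue.
(14/17) = -1 → non-residue.
(15/17) = +1 → QR.
(16/17) = +1 → QR.
Total quadratic residues among the 6: 3.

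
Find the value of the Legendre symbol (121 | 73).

First reduce: 121 ≡ 48 (mod 73).
Pull out 2^4: since 73 ≡ 1 (mod 8), (2/73) = +1, so (2/73)^4 = +1.
Reciprocity: 3 ≡ 3 and 73 ≡ 1 (mod 4), so (3/73) = +(73/3).
Reduce top mod 3: now compute (1/3).
Reached (1/3) = 1. Collecting the sign flips along the way, the symbol is +1.

1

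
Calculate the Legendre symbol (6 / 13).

Pull out 2: since 13 ≡ 5 (mod 8), (2/13) = -1.
Reciprocity: 3 ≡ 3 and 13 ≡ 1 (mod 4), so (3/13) = +(13/3).
Reduce top mod 3: now compute (1/3).
Reached (1/3) = 1. Collecting the sign flips along the way, the symbol is -1.

-1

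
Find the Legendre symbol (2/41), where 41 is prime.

1

Euler's criterion: (2/41) ≡ 2^20 (mod 41).
2^2 ≡ 4 (mod 41)
2^4 ≡ 16 (mod 41)
2^8 ≡ 10 (mod 41)
2^16 ≡ 18 (mod 41)
2^20 = 2^(16+4) ≡ 1 (mod 41).
Result is 1, so (2/41) = 1.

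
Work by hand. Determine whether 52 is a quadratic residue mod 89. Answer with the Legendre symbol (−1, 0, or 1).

Euler's criterion: (52/89) ≡ 52^44 (mod 89).
52^2 ≡ 34 (mod 89)
52^4 ≡ 88 (mod 89)
52^8 ≡ 1 (mod 89)
52^16 ≡ 1 (mod 89)
52^32 ≡ 1 (mod 89)
52^44 = 52^(32+8+4) ≡ 88 (mod 89).
Result is 88 ≡ −1, so (52/89) = −1.

-1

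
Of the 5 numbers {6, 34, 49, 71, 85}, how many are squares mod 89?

4

(6/89) = -1 → non-residue.
(34/89) = +1 → QR.
(49/89) = +1 → QR.
(71/89) = +1 → QR.
(85/89) = +1 → QR.
Total quadratic residues among the 5: 4.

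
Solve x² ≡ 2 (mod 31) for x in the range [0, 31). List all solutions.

8, 23

Since 31 ≡ 3 (mod 4), a square root of 2 is 2^((31+1)/4) = 2^8 mod 31.
Repeated squaring: 2^2≡4, 2^4≡16, 2^8≡8 (mod 31).
2^8 = 2^(8) ≡ 8 (mod 31).
Check: 8² = 64 ≡ 2 (mod 31). The two roots are 8 and 23.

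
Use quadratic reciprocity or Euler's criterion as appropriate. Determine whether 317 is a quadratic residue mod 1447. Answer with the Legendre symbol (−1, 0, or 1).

Reciprocity: 317 ≡ 1 and 1447 ≡ 3 (mod 4), so (317/1447) = +(1447/317).
Reduce top mod 317: now compute (179/317).
Reciprocity: 179 ≡ 3 and 317 ≡ 1 (mod 4), so (179/317) = +(317/179).
Reduce top mod 179: now compute (138/179).
Pull out 2: since 179 ≡ 3 (mod 8), (2/179) = -1.
Reciprocity: 69 ≡ 1 and 179 ≡ 3 (mod 4), so (69/179) = +(179/69).
Reduce top mod 69: now compute (41/69).
Reciprocity: 41 ≡ 1 and 69 ≡ 1 (mod 4), so (41/69) = +(69/41).
Reduce top mod 41: now compute (28/41).
Pull out 2^2: since 41 ≡ 1 (mod 8), (2/41) = +1, so (2/41)^2 = +1.
Reciprocity: 7 ≡ 3 and 41 ≡ 1 (mod 4), so (7/41) = +(41/7).
Reduce top mod 7: now compute (6/7).
Pull out 2: since 7 ≡ 7 (mod 8), (2/7) = +1.
Reciprocity: 3 ≡ 3 and 7 ≡ 3 (mod 4), so (3/7) = −(7/3).
Reduce top mod 3: now compute (1/3).
Reached (1/3) = 1. Collecting the sign flips along the way, the symbol is +1.

1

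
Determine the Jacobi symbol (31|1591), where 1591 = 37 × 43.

Reciprocity: 31 ≡ 3 and 1591 ≡ 3 (mod 4), so (31/1591) = −(1591/31).
Reduce top mod 31: now compute (10/31).
Pull out 2: since 31 ≡ 7 (mod 8), (2/31) = +1.
Reciprocity: 5 ≡ 1 and 31 ≡ 3 (mod 4), so (5/31) = +(31/5).
Reduce top mod 5: now compute (1/5).
Reached (1/5) = 1. Collecting the sign flips along the way, the symbol is -1.

-1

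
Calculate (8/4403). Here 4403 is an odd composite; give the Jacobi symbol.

Pull out 2^3: since 4403 ≡ 3 (mod 8), (2/4403) = -1, so (2/4403)^3 = -1.
Reached (1/4403) = 1. Collecting the sign flips along the way, the symbol is -1.

-1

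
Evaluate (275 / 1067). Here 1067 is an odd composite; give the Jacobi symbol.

Reciprocity: 275 ≡ 3 and 1067 ≡ 3 (mod 4), so (275/1067) = −(1067/275).
Reduce top mod 275: now compute (242/275).
Pull out 2: since 275 ≡ 3 (mod 8), (2/275) = -1.
Reciprocity: 121 ≡ 1 and 275 ≡ 3 (mod 4), so (121/275) = +(275/121).
Reduce top mod 121: now compute (33/121).
Reciprocity: 33 ≡ 1 and 121 ≡ 1 (mod 4), so (33/121) = +(121/33).
Reduce top mod 33: now compute (22/33).
Pull out 2: since 33 ≡ 1 (mod 8), (2/33) = +1.
Reciprocity: 11 ≡ 3 and 33 ≡ 1 (mod 4), so (11/33) = +(33/11).
Reduce top mod 11: now compute (0/11).
Top reduces to 0: gcd > 1, so the symbol is 0.

0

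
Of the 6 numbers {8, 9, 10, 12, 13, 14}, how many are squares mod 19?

1

(8/19) = -1 → non-residue.
(9/19) = +1 → QR.
(10/19) = -1 → non-residue.
(12/19) = -1 → non-residue.
(13/19) = -1 → non-residue.
(14/19) = -1 → non-residue.
Total quadratic residues among the 6: 1.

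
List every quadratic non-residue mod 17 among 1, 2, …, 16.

3,5,6,7,10,11,12,14

Square k = 1,…,8 (k and 17−k give the same square):
1²=1, 2²=4, 3²=9, 4²=16, 5²≡8, 6²≡2, 7²≡15, 8²≡13 (mod 17).
The residues are {1, 2, 4, 8, 9, 13, 15, 16}; the non-residues are the remaining 8 nonzero classes.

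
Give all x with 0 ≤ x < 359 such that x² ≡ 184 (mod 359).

Since 359 ≡ 3 (mod 4), a square root of 184 is 184^((359+1)/4) = 184^90 mod 359.
Repeated squaring: 184^2≡110, 184^4≡253, 184^8≡107, 184^16≡320, 184^32≡85, 184^64≡45 (mod 359).
184^90 = 184^(64+16+8+2) ≡ 151 (mod 359).
Check: 151² = 22801 ≡ 184 (mod 359). The two roots are 151 and 208.

151, 208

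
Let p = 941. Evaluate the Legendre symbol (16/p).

Pull out 2^4: since 941 ≡ 5 (mod 8), (2/941) = -1, so (2/941)^4 = +1.
Reached (1/941) = 1. Collecting the sign flips along the way, the symbol is +1.

1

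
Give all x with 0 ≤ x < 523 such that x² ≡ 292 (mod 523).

Since 523 ≡ 3 (mod 4), a square root of 292 is 292^((523+1)/4) = 292^131 mod 523.
Repeated squaring: 292^2≡15, 292^4≡225, 292^8≡417, 292^16≡253, 292^32≡203, 292^64≡415, 292^128≡158 (mod 523).
292^131 = 292^(128+2+1) ≡ 111 (mod 523).
Check: 111² = 12321 ≡ 292 (mod 523). The two roots are 111 and 412.

111, 412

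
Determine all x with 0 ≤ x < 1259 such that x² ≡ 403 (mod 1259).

Since 1259 ≡ 3 (mod 4), a square root of 403 is 403^((1259+1)/4) = 403^315 mod 1259.
Repeated squaring: 403^2≡1257, 403^4≡4, 403^8≡16, 403^16≡256, 403^32≡68, 403^64≡847, 403^128≡1038, 403^256≡999 (mod 1259).
403^315 = 403^(256+32+16+8+2+1) ≡ 1163 (mod 1259).
Check: 1163² = 1352569 ≡ 403 (mod 1259). The two roots are 96 and 1163.

96, 1163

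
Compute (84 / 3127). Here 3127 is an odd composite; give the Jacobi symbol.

Pull out 2^2: since 3127 ≡ 7 (mod 8), (2/3127) = +1, so (2/3127)^2 = +1.
Reciprocity: 21 ≡ 1 and 3127 ≡ 3 (mod 4), so (21/3127) = +(3127/21).
Reduce top mod 21: now compute (19/21).
Reciprocity: 19 ≡ 3 and 21 ≡ 1 (mod 4), so (19/21) = +(21/19).
Reduce top mod 19: now compute (2/19).
Pull out 2: since 19 ≡ 3 (mod 8), (2/19) = -1.
Reached (1/19) = 1. Collecting the sign flips along the way, the symbol is -1.

-1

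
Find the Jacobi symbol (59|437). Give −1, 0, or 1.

Reciprocity: 59 ≡ 3 and 437 ≡ 1 (mod 4), so (59/437) = +(437/59).
Reduce top mod 59: now compute (24/59).
Pull out 2^3: since 59 ≡ 3 (mod 8), (2/59) = -1, so (2/59)^3 = -1.
Reciprocity: 3 ≡ 3 and 59 ≡ 3 (mod 4), so (3/59) = −(59/3).
Reduce top mod 3: now compute (2/3).
Pull out 2: since 3 ≡ 3 (mod 8), (2/3) = -1.
Reached (1/3) = 1. Collecting the sign flips along the way, the symbol is -1.

-1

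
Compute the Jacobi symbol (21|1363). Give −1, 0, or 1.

-1

Reciprocity: 21 ≡ 1 and 1363 ≡ 3 (mod 4), so (21/1363) = +(1363/21).
Reduce top mod 21: now compute (19/21).
Reciprocity: 19 ≡ 3 and 21 ≡ 1 (mod 4), so (19/21) = +(21/19).
Reduce top mod 19: now compute (2/19).
Pull out 2: since 19 ≡ 3 (mod 8), (2/19) = -1.
Reached (1/19) = 1. Collecting the sign flips along the way, the symbol is -1.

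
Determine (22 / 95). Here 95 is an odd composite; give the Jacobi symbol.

1

Pull out 2: since 95 ≡ 7 (mod 8), (2/95) = +1.
Reciprocity: 11 ≡ 3 and 95 ≡ 3 (mod 4), so (11/95) = −(95/11).
Reduce top mod 11: now compute (7/11).
Reciprocity: 7 ≡ 3 and 11 ≡ 3 (mod 4), so (7/11) = −(11/7).
Reduce top mod 7: now compute (4/7).
Pull out 2^2: since 7 ≡ 7 (mod 8), (2/7) = +1, so (2/7)^2 = +1.
Reached (1/7) = 1. Collecting the sign flips along the way, the symbol is +1.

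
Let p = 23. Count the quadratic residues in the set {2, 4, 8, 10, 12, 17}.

(2/23) = +1 → QR.
(4/23) = +1 → QR.
(8/23) = +1 → QR.
(10/23) = -1 → non-residue.
(12/23) = +1 → QR.
(17/23) = -1 → non-residue.
Total quadratic residues among the 6: 4.

4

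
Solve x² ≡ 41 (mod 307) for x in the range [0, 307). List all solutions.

111, 196

Since 307 ≡ 3 (mod 4), a square root of 41 is 41^((307+1)/4) = 41^77 mod 307.
Repeated squaring: 41^2≡146, 41^4≡133, 41^8≡190, 41^16≡181, 41^32≡219, 41^64≡69 (mod 307).
41^77 = 41^(64+8+4+1) ≡ 196 (mod 307).
Check: 196² = 38416 ≡ 41 (mod 307). The two roots are 111 and 196.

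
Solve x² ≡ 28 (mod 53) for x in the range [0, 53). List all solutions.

53 ≡ 1 (mod 4), so we find a root by search.
Trying successive values, 9² = 81 ≡ 28 (mod 53). The other root is 53 − 9 = 44.

9, 44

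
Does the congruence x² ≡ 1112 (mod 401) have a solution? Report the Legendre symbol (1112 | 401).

-1

First reduce: 1112 ≡ 310 (mod 401).
Pull out 2: since 401 ≡ 1 (mod 8), (2/401) = +1.
Reciprocity: 155 ≡ 3 and 401 ≡ 1 (mod 4), so (155/401) = +(401/155).
Reduce top mod 155: now compute (91/155).
Reciprocity: 91 ≡ 3 and 155 ≡ 3 (mod 4), so (91/155) = −(155/91).
Reduce top mod 91: now compute (64/91).
Pull out 2^6: since 91 ≡ 3 (mod 8), (2/91) = -1, so (2/91)^6 = +1.
Reached (1/91) = 1. Collecting the sign flips along the way, the symbol is -1.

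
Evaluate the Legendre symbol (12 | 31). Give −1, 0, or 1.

Pull out 2^2: since 31 ≡ 7 (mod 8), (2/31) = +1, so (2/31)^2 = +1.
Reciprocity: 3 ≡ 3 and 31 ≡ 3 (mod 4), so (3/31) = −(31/3).
Reduce top mod 3: now compute (1/3).
Reached (1/3) = 1. Collecting the sign flips along the way, the symbol is -1.

-1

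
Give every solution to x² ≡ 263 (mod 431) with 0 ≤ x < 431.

Since 431 ≡ 3 (mod 4), a square root of 263 is 263^((431+1)/4) = 263^108 mod 431.
Repeated squaring: 263^2≡209, 263^4≡150, 263^8≡88, 263^16≡417, 263^32≡196, 263^64≡57 (mod 431).
263^108 = 263^(64+32+8+4) ≡ 302 (mod 431).
Check: 302² = 91204 ≡ 263 (mod 431). The two roots are 129 and 302.

129, 302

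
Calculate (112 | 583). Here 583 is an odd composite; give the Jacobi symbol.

Pull out 2^4: since 583 ≡ 7 (mod 8), (2/583) = +1, so (2/583)^4 = +1.
Reciprocity: 7 ≡ 3 and 583 ≡ 3 (mod 4), so (7/583) = −(583/7).
Reduce top mod 7: now compute (2/7).
Pull out 2: since 7 ≡ 7 (mod 8), (2/7) = +1.
Reached (1/7) = 1. Collecting the sign flips along the way, the symbol is -1.

-1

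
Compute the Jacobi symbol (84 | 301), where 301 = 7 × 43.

Pull out 2^2: since 301 ≡ 5 (mod 8), (2/301) = -1, so (2/301)^2 = +1.
Reciprocity: 21 ≡ 1 and 301 ≡ 1 (mod 4), so (21/301) = +(301/21).
Reduce top mod 21: now compute (7/21).
Reciprocity: 7 ≡ 3 and 21 ≡ 1 (mod 4), so (7/21) = +(21/7).
Reduce top mod 7: now compute (0/7).
Top reduces to 0: gcd > 1, so the symbol is 0.

0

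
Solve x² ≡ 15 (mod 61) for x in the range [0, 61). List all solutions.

25, 36

61 ≡ 1 (mod 4), so we find a root by search.
Trying successive values, 25² = 625 ≡ 15 (mod 61). The other root is 61 − 25 = 36.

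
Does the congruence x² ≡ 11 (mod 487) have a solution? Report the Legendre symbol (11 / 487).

Reciprocity: 11 ≡ 3 and 487 ≡ 3 (mod 4), so (11/487) = −(487/11).
Reduce top mod 11: now compute (3/11).
Reciprocity: 3 ≡ 3 and 11 ≡ 3 (mod 4), so (3/11) = −(11/3).
Reduce top mod 3: now compute (2/3).
Pull out 2: since 3 ≡ 3 (mod 8), (2/3) = -1.
Reached (1/3) = 1. Collecting the sign flips along the way, the symbol is -1.

-1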